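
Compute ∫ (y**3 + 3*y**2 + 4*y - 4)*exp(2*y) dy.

Use integration by parts with u = y**3 + 3*y**2 + 4*y - 4, dv = exp(2*y) dy, so v = exp(2*y)/2.
Apply parts 3 times (tabular method): alternate signs, differentiate u down to 0, integrate dv up.

(4*y**3 + 6*y**2 + 10*y - 21)*exp(2*y)/8 + C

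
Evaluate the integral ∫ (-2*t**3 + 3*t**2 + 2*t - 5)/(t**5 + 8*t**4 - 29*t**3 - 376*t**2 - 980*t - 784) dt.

Factor the denominator: (t - 7)*(t + 2)**2*(t + 4)*(t + 7).
Partial-fraction decomposition: 407/(525*(t + 7)) - 163/(132*(t + 4)) + 4067/(8100*(t + 2)) - 19/(90*(t + 2)**2) - 265/(6237*(t - 7)).
Integrate each term; A/(t−a) gives A·log|t−a|; A/(t−a)² gives −A/(t−a).

-265*log(t - 7)/6237 + 4067*log(t + 2)/8100 - 163*log(t + 4)/132 + 407*log(t + 7)/525 + 19/(90*t + 180) + C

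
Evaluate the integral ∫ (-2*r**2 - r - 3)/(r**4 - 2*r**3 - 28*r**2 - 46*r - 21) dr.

-27*log(r - 7)/160 - 9*log(r + 1)/32 + 9*log(r + 3)/20 - 1/(4*r + 4) + C

Factor the denominator: (r - 7)*(r + 1)**2*(r + 3).
Partial-fraction decomposition: 9/(20*(r + 3)) - 9/(32*(r + 1)) + 1/(4*(r + 1)**2) - 27/(160*(r - 7)).
Integrate each term; A/(r−a) gives A·log|r−a|; A/(r−a)² gives −A/(r−a).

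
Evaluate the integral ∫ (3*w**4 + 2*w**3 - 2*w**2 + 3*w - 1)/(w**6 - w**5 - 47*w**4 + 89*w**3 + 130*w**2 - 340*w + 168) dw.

853*log(w - 6)/2080 - 61*log(w - 2)/144 + 497*log(w - 1)/2880 + 17*log(w + 2)/1440 - 6397*log(w + 7)/37440 - 1/(24*w - 24) + C

Factor the denominator: (w - 6)*(w - 2)*(w - 1)**2*(w + 2)*(w + 7).
Partial-fraction decomposition: -6397/(37440*(w + 7)) + 17/(1440*(w + 2)) + 497/(2880*(w - 1)) + 1/(24*(w - 1)**2) - 61/(144*(w - 2)) + 853/(2080*(w - 6)).
Integrate each term; A/(w−a) gives A·log|w−a|; A/(w−a)² gives −A/(w−a).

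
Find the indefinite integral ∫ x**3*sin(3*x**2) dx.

Let u = x², du = 2x dx; rewrite as (1/2)∫ u^1·sin(3u) du.
Now integrate by parts 1 time.

-x**2*cos(3*x**2)/6 + sin(3*x**2)/18 + C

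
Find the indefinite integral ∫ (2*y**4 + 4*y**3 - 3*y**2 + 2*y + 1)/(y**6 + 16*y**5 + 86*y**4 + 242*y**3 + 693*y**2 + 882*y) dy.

log(y)/882 + 3*log(y + 2)/130 - 20457*log(y + 7)/206045 + 7387*log(y**2 + 9)/196794 - 2839*atan(y/3)/32799 - 327/(203*y + 1421) + C

Factor the denominator: y*(y + 2)*(y + 7)**2*(y**2 + 9).
Partial-fraction decomposition: (7387*y - 25551)/(98397*(y**2 + 9)) - 20457/(206045*(y + 7)) + 327/(203*(y + 7)**2) + 3/(130*(y + 2)) + 1/(882*y).
Integrate each term; A/(y−a) gives A·log|y−a|; the (By+D)/(y²+p²) term gives a log and an atan.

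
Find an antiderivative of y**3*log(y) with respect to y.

Use integration by parts with u = log(y), dv = y**3 dy.
Then du = 1/y dy and v = y**4/4.

y**4*log(y)/4 - y**4/16 + C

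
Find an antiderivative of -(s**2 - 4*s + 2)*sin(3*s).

Use integration by parts with u = s**2 - 4*s + 2, dv = -sin(3*s) ds, so v = cos(3*s)/3.
Apply parts 2 times (tabular method): alternate signs, differentiate u down to 0, integrate dv up.

s**2*cos(3*s)/3 - 2*s*sin(3*s)/9 - 4*s*cos(3*s)/3 + 4*sin(3*s)/9 + 16*cos(3*s)/27 + C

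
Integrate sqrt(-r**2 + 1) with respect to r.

r*sqrt(-r**2 + 1)/2 + asin(r)/2 + C

Substitute r = sin(θ), so dr = cos(θ) dθ and the radical becomes sqrt(-r**2 + 1) = cos(θ) by the Pythagorean identity.
Integrate the resulting trig expression in θ, then back-substitute θ = asin(r), sin(θ) = r, cos(θ) = sqrt(-r**2 + 1) (absorbing any constant into C).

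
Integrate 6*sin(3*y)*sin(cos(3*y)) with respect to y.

Let u = cos(3*y), so du = (-3*sin(3*y)) dy.
Rewriting, the integral becomes -2·∫ sin(u) du = -2·-cos(u).
Substituting back, u = cos(3*y).

2*cos(cos(3*y)) + C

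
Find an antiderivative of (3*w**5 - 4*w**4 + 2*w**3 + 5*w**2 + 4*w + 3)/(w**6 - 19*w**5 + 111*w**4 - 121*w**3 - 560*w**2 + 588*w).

Factor the denominator: w*(w - 7)**2*(w - 6)*(w - 1)*(w + 2).
Partial-fraction decomposition: 161/(3888*(w + 2)) - 13/(540*(w - 1)) + 6261/(80*(w - 6)) - 3585671/(47628*(w - 7)) + 41779/(378*(w - 7)**2) + 1/(196*w).
Integrate each term; A/(w−a) gives A·log|w−a|; A/(w−a)² gives −A/(w−a).

log(w)/196 - 3585671*log(w - 7)/47628 + 6261*log(w - 6)/80 - 13*log(w - 1)/540 + 161*log(w + 2)/3888 - 41779/(378*w - 2646) + C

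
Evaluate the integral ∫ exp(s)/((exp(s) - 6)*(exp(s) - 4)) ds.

Let u = e^s, du = e^s ds.
The integral becomes ∫ du/((u-6)(u-4)); decompose into partial fractions.

log(exp(s) - 6)/2 - log(exp(s) - 4)/2 + C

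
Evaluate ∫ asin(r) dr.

Use integration by parts with u = arcsin(r), dv = dr.
Then du = 1/sqrt(-r**2 + 1) dr.

r*asin(r) + sqrt(-r**2 + 1) + C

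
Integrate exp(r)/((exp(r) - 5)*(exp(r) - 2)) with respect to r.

log(exp(r) - 5)/3 - log(exp(r) - 2)/3 + C

Let u = e^r, du = e^r dr.
The integral becomes ∫ du/((u-2)(u-5)); decompose into partial fractions.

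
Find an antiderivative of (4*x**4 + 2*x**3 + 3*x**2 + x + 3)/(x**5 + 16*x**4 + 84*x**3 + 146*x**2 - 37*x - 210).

13*log(x - 1)/576 - 61*log(x + 2)/45 + 297*log(x + 3)/32 - 2323*log(x + 5)/72 + 9061*log(x + 7)/320 + C

Factor the denominator: (x - 1)*(x + 2)*(x + 3)*(x + 5)*(x + 7).
Partial-fraction decomposition: 9061/(320*(x + 7)) - 2323/(72*(x + 5)) + 297/(32*(x + 3)) - 61/(45*(x + 2)) + 13/(576*(x - 1)).
Integrate each term: A/(x−a) contributes A·log|x−a|.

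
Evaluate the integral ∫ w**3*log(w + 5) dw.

w**4*log(w + 5)/4 - w**4/16 + 5*w**3/12 - 25*w**2/8 + 125*w/4 - 625*log(w + 5)/4 + C

Use integration by parts with u = log(w + 5), dv = w**3 dw.
Then du = 1/(w + 5) dw and v = w**4/4.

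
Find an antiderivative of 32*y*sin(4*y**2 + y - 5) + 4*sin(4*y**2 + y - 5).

Let u = 4*y**2 + y - 5, so du = (8*y + 1) dy.
Rewriting, the integral becomes 4·∫ sin(u) du = 4·-cos(u).
Substituting back, u = 4*y**2 + y - 5.

-4*cos(4*y**2 + y - 5) + C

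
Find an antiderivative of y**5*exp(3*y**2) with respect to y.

Let u = y², du = 2y dy; rewrite as (1/2)∫ u^2·exp(3u) du.
Now integrate by parts 2 times.

(9*y**4 - 6*y**2 + 2)*exp(3*y**2)/54 + C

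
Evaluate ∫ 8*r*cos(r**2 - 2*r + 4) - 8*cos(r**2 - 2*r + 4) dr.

Let u = r**2 - 2*r + 4, so du = (2*r - 2) dr.
Rewriting, the integral becomes 4·∫ cos(u) du = 4·sin(u).
Substituting back, u = r**2 - 2*r + 4.

4*sin(r**2 - 2*r + 4) + C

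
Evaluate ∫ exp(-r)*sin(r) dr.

-exp(-r)*sin(r)/2 - exp(-r)*cos(r)/2 + C

Let I denote the integral. Integrate by parts with u = sin(r), dv = exp(-r) dr, so v = -exp(-r): I = -exp(-r)*sin(r) + ∫ exp(-r)*cos(r) dr.
Apply parts again with u = cos(r), dv = exp(-r) dr: ∫ exp(-r)*cos(r) dr = -exp(-r)*cos(r) − I. Substituting back brings back I: I = -exp(-r)*sin(r) - exp(-r)*cos(r) − I.
Solving for I: (1 + 1)·I equals the remaining terms, so I = (1/2)·(-exp(-r)*sin(r) - exp(-r)*cos(r)).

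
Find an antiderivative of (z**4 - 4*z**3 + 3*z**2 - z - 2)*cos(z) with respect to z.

z**4*sin(z) - 4*z**3*sin(z) + 4*z**3*cos(z) - 9*z**2*sin(z) - 12*z**2*cos(z) + 23*z*sin(z) - 18*z*cos(z) + 16*sin(z) + 23*cos(z) + C

Use integration by parts with u = z**4 - 4*z**3 + 3*z**2 - z - 2, dv = cos(z) dz, so v = sin(z).
Apply parts 4 times (tabular method): alternate signs, differentiate u down to 0, integrate dv up.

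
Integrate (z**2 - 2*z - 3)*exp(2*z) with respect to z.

Use integration by parts with u = z**2 - 2*z - 3, dv = exp(2*z) dz, so v = exp(2*z)/2.
Apply parts 2 times (tabular method): alternate signs, differentiate u down to 0, integrate dv up.

(2*z**2 - 6*z - 3)*exp(2*z)/4 + C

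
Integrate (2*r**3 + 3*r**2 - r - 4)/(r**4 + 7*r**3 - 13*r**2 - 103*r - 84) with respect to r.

24*log(r - 4)/55 + log(r + 1)/30 - log(r + 3)/2 + 67*log(r + 7)/33 + C

Factor the denominator: (r - 4)*(r + 1)*(r + 3)*(r + 7).
Partial-fraction decomposition: 67/(33*(r + 7)) - 1/(2*(r + 3)) + 1/(30*(r + 1)) + 24/(55*(r - 4)).
Integrate each term: A/(r−a) contributes A·log|r−a|.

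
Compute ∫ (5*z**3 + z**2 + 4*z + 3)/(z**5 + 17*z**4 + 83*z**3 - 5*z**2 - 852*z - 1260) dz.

Factor the denominator: (z - 3)*(z + 2)*(z + 5)*(z + 6)*(z + 7).
Partial-fraction decomposition: -1691/(100*(z + 7)) + 355/(12*(z + 6)) - 617/(48*(z + 5)) + 41/(300*(z + 2)) + 53/(1200*(z - 3)).
Integrate each term: A/(z−a) contributes A·log|z−a|.

53*log(z - 3)/1200 + 41*log(z + 2)/300 - 617*log(z + 5)/48 + 355*log(z + 6)/12 - 1691*log(z + 7)/100 + C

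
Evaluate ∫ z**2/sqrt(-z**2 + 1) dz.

Substitute z = sin(θ), so dz = cos(θ) dθ and the radical becomes sqrt(-z**2 + 1) = cos(θ) by the Pythagorean identity.
Integrate the resulting trig expression in θ, then back-substitute θ = asin(z), sin(θ) = z, cos(θ) = sqrt(-z**2 + 1) (absorbing any constant into C).

-z*sqrt(-z**2 + 1)/2 + asin(z)/2 + C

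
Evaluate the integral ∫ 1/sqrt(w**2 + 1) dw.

log(w + sqrt(w**2 + 1)) + C

Substitute w = tan(θ), so dw = sec(θ)^2 dθ and the radical becomes sqrt(w**2 + 1) = sec(θ) by the Pythagorean identity.
Integrate the resulting trig expression in θ, then back-substitute tan(θ) = w, sec(θ) = sqrt(w**2 + 1) (absorbing any constant into C).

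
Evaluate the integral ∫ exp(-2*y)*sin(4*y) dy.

Let I denote the integral. Integrate by parts with u = sin(4*y), dv = exp(-2*y) dy, so v = -exp(-2*y)/2: I = -exp(-2*y)*sin(4*y)/2 + 2·∫ exp(-2*y)*cos(4*y) dy.
Apply parts again with u = cos(4*y), dv = exp(-2*y) dy: ∫ exp(-2*y)*cos(4*y) dy = -exp(-2*y)*cos(4*y)/2 − 2·I. Substituting back brings back I: I = -exp(-2*y)*sin(4*y)/2 - exp(-2*y)*cos(4*y) − 4·I.
Solving for I: (1 + 4)·I equals the remaining terms, so I = (1/5)·(-exp(-2*y)*sin(4*y)/2 - exp(-2*y)*cos(4*y)).

-exp(-2*y)*sin(4*y)/10 - exp(-2*y)*cos(4*y)/5 + C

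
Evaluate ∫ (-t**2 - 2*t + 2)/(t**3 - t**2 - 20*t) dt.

-log(t)/10 - 11*log(t - 5)/15 - log(t + 4)/6 + C

Factor the denominator: t*(t - 5)*(t + 4).
Partial-fraction decomposition: -1/(6*(t + 4)) - 11/(15*(t - 5)) - 1/(10*t).
Integrate each term: A/(t−a) contributes A·log|t−a|.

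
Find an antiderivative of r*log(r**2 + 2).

Let u = r**2 + 2, so du = (2*r) dr.
The integral becomes (1/2)·∫ log(u) du; integrate by parts with u′=log(u), dv′=du.

r**2*log(r**2 + 2)/2 - r**2/2 + log(r**2 + 2) + C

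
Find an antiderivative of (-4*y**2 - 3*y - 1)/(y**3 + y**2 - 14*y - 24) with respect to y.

-11*log(y - 4)/6 + 11*log(y + 2)/6 - 4*log(y + 3) + C

Factor the denominator: (y - 4)*(y + 2)*(y + 3).
Partial-fraction decomposition: -4/(y + 3) + 11/(6*(y + 2)) - 11/(6*(y - 4)).
Integrate each term: A/(y−a) contributes A·log|y−a|.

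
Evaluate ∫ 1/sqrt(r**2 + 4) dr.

log(r + sqrt(r**2 + 4)) + C

Substitute r = 2·tan(θ), so dr = 2·sec(θ)^2 dθ and the radical becomes sqrt(r**2 + 4) = 2·sec(θ) by the Pythagorean identity.
Integrate the resulting trig expression in θ, then back-substitute tan(θ) = r/2, sec(θ) = sqrt(r**2 + 4)/2 (absorbing any constant into C).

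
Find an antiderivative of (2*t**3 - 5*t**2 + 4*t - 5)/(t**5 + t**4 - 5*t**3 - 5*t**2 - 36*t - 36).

Factor the denominator: (t - 3)*(t + 1)*(t + 3)*(t**2 + 4).
Partial-fraction decomposition: (19*t + 1)/(65*(t**2 + 4)) - 29/(39*(t + 3)) + 2/(5*(t + 1)) + 2/(39*(t - 3)).
Integrate each term; A/(t−a) gives A·log|t−a|; the (Bt+D)/(t²+p²) term gives a log and an atan.

2*log(t - 3)/39 + 2*log(t + 1)/5 - 29*log(t + 3)/39 + 19*log(t**2 + 4)/130 + atan(t/2)/130 + C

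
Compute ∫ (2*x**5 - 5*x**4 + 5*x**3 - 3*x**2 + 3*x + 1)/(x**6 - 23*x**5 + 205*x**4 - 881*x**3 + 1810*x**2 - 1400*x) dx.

-log(x)/1400 + 7733*log(x - 7)/140 - 8519*log(x - 5)/900 - 351*log(x - 4)/8 + 19*log(x - 2)/180 + 3691/(30*x - 150) + C

Factor the denominator: x*(x - 7)*(x - 5)**2*(x - 4)*(x - 2).
Partial-fraction decomposition: 19/(180*(x - 2)) - 351/(8*(x - 4)) - 8519/(900*(x - 5)) - 3691/(30*(x - 5)**2) + 7733/(140*(x - 7)) - 1/(1400*x).
Integrate each term; A/(x−a) gives A·log|x−a|; A/(x−a)² gives −A/(x−a).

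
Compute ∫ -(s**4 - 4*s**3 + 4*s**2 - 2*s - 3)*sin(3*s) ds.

Use integration by parts with u = s**4 - 4*s**3 + 4*s**2 - 2*s - 3, dv = -sin(3*s) ds, so v = cos(3*s)/3.
Apply parts 4 times (tabular method): alternate signs, differentiate u down to 0, integrate dv up.

s**4*cos(3*s)/3 - 4*s**3*sin(3*s)/9 - 4*s**3*cos(3*s)/3 + 4*s**2*sin(3*s)/3 + 8*s**2*cos(3*s)/9 - 16*s*sin(3*s)/27 + 2*s*cos(3*s)/9 - 2*sin(3*s)/27 - 97*cos(3*s)/81 + C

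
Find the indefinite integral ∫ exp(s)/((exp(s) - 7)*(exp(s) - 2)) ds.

log(exp(s) - 7)/5 - log(exp(s) - 2)/5 + C

Let u = e^s, du = e^s ds.
The integral becomes ∫ du/((u-2)(u-7)); decompose into partial fractions.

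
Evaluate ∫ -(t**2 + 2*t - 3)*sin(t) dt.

Use integration by parts with u = t**2 + 2*t - 3, dv = -sin(t) dt, so v = cos(t).
Apply parts 2 times (tabular method): alternate signs, differentiate u down to 0, integrate dv up.

t**2*cos(t) - 2*t*sin(t) + 2*t*cos(t) - 2*sin(t) - 5*cos(t) + C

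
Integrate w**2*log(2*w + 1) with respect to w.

w**3*log(2*w + 1)/3 - w**3/9 + w**2/12 - w/12 + log(2*w + 1)/24 + C

Use integration by parts with u = log(2*w + 1), dv = w**2 dw.
Then du = 2/(2*w + 1) dw and v = w**3/3.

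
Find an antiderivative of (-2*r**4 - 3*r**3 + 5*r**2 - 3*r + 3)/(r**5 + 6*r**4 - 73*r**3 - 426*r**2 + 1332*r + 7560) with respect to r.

Factor the denominator: (r - 6)**2*(r + 5)*(r + 6)*(r + 7).
Partial-fraction decomposition: -1752/(169*(r + 7)) + 581/(48*(r + 6)) - 366/(121*(r + 5)) - 699365/(981552*(r - 6)) - 1025/(572*(r - 6)**2).
Integrate each term; A/(r−a) gives A·log|r−a|; A/(r−a)² gives −A/(r−a).

-699365*log(r - 6)/981552 - 366*log(r + 5)/121 + 581*log(r + 6)/48 - 1752*log(r + 7)/169 + 1025/(572*r - 3432) + C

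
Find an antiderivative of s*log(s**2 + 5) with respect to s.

s**2*log(s**2 + 5)/2 - s**2/2 + 5*log(s**2 + 5)/2 + C

Let u = s**2 + 5, so du = (2*s) ds.
The integral becomes (1/2)·∫ log(u) du; integrate by parts with u′=log(u), dv′=du.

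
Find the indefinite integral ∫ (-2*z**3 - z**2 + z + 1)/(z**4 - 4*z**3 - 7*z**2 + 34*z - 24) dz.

-139*log(z - 4)/42 + 17*log(z - 2)/10 - log(z - 1)/12 - 43*log(z + 3)/140 + C

Factor the denominator: (z - 4)*(z - 2)*(z - 1)*(z + 3).
Partial-fraction decomposition: -43/(140*(z + 3)) - 1/(12*(z - 1)) + 17/(10*(z - 2)) - 139/(42*(z - 4)).
Integrate each term: A/(z−a) contributes A·log|z−a|.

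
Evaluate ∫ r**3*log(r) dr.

r**4*log(r)/4 - r**4/16 + C

Use integration by parts with u = log(r), dv = r**3 dr.
Then du = 1/r dr and v = r**4/4.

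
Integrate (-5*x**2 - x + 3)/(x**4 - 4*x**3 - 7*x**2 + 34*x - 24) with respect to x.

-27*log(x - 4)/14 + 19*log(x - 2)/10 - log(x - 1)/4 + 39*log(x + 3)/140 + C

Factor the denominator: (x - 4)*(x - 2)*(x - 1)*(x + 3).
Partial-fraction decomposition: 39/(140*(x + 3)) - 1/(4*(x - 1)) + 19/(10*(x - 2)) - 27/(14*(x - 4)).
Integrate each term: A/(x−a) contributes A·log|x−a|.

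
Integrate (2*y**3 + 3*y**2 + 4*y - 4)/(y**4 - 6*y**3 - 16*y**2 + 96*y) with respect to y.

-log(y)/24 + 14*log(y - 6)/3 - 47*log(y - 4)/16 + 5*log(y + 4)/16 + C

Factor the denominator: y*(y - 6)*(y - 4)*(y + 4).
Partial-fraction decomposition: 5/(16*(y + 4)) - 47/(16*(y - 4)) + 14/(3*(y - 6)) - 1/(24*y).
Integrate each term: A/(y−a) contributes A·log|y−a|.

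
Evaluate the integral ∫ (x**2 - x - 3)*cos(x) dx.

Use integration by parts with u = x**2 - x - 3, dv = cos(x) dx, so v = sin(x).
Apply parts 2 times (tabular method): alternate signs, differentiate u down to 0, integrate dv up.

x**2*sin(x) - x*sin(x) + 2*x*cos(x) - 5*sin(x) - cos(x) + C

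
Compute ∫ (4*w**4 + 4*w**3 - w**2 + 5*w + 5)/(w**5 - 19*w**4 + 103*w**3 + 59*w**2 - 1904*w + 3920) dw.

-24415*log(w - 7)/396 + 3005*log(w - 5)/36 - 1289*log(w - 4)/72 + 67*log(w + 4)/792 - 997/(6*w - 42) + C

Factor the denominator: (w - 7)**2*(w - 5)*(w - 4)*(w + 4).
Partial-fraction decomposition: 67/(792*(w + 4)) - 1289/(72*(w - 4)) + 3005/(36*(w - 5)) - 24415/(396*(w - 7)) + 997/(6*(w - 7)**2).
Integrate each term; A/(w−a) gives A·log|w−a|; A/(w−a)² gives −A/(w−a).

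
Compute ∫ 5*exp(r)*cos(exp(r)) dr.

Let u = exp(r), so du = (exp(r)) dr.
Rewriting, the integral becomes 5·∫ cos(u) du = 5·sin(u).
Substituting back, u = exp(r).

5*sin(exp(r)) + C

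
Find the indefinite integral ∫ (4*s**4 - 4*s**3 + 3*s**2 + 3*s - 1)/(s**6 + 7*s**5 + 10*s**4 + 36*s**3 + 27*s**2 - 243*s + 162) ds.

281*log(s - 1)/7840 + 449*log(s + 3)/864 - 6137*log(s + 6)/6615 + 67*log(s**2 + 9)/360 - 11*atan(s/3)/540 - 1/(56*s - 56) + C

Factor the denominator: (s - 1)**2*(s + 3)*(s + 6)*(s**2 + 9).
Partial-fraction decomposition: (67*s - 11)/(180*(s**2 + 9)) - 6137/(6615*(s + 6)) + 449/(864*(s + 3)) + 281/(7840*(s - 1)) + 1/(56*(s - 1)**2).
Integrate each term; A/(s−a) gives A·log|s−a|; the (Bs+D)/(s²+p²) term gives a log and an atan.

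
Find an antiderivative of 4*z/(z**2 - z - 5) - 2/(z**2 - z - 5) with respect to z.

2*log(z**2 - z - 5) + C

Let u = z**2 - z - 5, so du = (2*z - 1) dz.
Rewriting, the integral becomes 2·∫ 1/u du = 2·log(u).
Substituting back, u = z**2 - z - 5.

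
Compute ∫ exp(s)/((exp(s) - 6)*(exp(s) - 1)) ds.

Let u = e^s, du = e^s ds.
The integral becomes ∫ du/((u-1)(u-6)); decompose into partial fractions.

log(exp(s) - 6)/5 - log(exp(s) - 1)/5 + C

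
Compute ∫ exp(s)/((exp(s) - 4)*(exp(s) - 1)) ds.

Let u = e^s, du = e^s ds.
The integral becomes ∫ du/((u-1)(u-4)); decompose into partial fractions.

log(exp(s) - 4)/3 - log(exp(s) - 1)/3 + C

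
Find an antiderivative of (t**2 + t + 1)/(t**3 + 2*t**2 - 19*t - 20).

7*log(t - 4)/15 - log(t + 1)/20 + 7*log(t + 5)/12 + C

Factor the denominator: (t - 4)*(t + 1)*(t + 5).
Partial-fraction decomposition: 7/(12*(t + 5)) - 1/(20*(t + 1)) + 7/(15*(t - 4)).
Integrate each term: A/(t−a) contributes A·log|t−a|.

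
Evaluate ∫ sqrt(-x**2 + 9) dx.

x*sqrt(-x**2 + 9)/2 + 9*asin(x/3)/2 + C

Substitute x = 3·sin(θ), so dx = 3·cos(θ) dθ and the radical becomes sqrt(-x**2 + 9) = 3·cos(θ) by the Pythagorean identity.
Integrate the resulting trig expression in θ, then back-substitute θ = asin(x/3), sin(θ) = x/3, cos(θ) = sqrt(-x**2 + 9)/3 (absorbing any constant into C).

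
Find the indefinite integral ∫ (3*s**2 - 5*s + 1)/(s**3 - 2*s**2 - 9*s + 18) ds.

Factor the denominator: (s - 3)*(s - 2)*(s + 3).
Partial-fraction decomposition: 43/(30*(s + 3)) - 3/(5*(s - 2)) + 13/(6*(s - 3)).
Integrate each term: A/(s−a) contributes A·log|s−a|.

13*log(s - 3)/6 - 3*log(s - 2)/5 + 43*log(s + 3)/30 + C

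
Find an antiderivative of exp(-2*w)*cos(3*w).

Let I denote the integral. Integrate by parts with u = cos(3*w), dv = exp(-2*w) dw, so v = -exp(-2*w)/2: I = -exp(-2*w)*cos(3*w)/2 − (3/2)·∫ exp(-2*w)*sin(3*w) dw.
Apply parts again with u = sin(3*w), dv = exp(-2*w) dw: ∫ exp(-2*w)*sin(3*w) dw = -exp(-2*w)*sin(3*w)/2 + (3/2)·I. Substituting back brings back I: I = 3*exp(-2*w)*sin(3*w)/4 - exp(-2*w)*cos(3*w)/2 − (9/4)·I.
Solving for I: (1 + 9/4)·I equals the remaining terms, so I = (4/13)·(3*exp(-2*w)*sin(3*w)/4 - exp(-2*w)*cos(3*w)/2).

3*exp(-2*w)*sin(3*w)/13 - 2*exp(-2*w)*cos(3*w)/13 + C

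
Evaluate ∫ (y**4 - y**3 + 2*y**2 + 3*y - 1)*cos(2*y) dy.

y**4*sin(2*y)/2 - y**3*sin(2*y)/2 + y**3*cos(2*y) - y**2*sin(2*y)/2 - 3*y**2*cos(2*y)/4 + 9*y*sin(2*y)/4 - y*cos(2*y)/2 - sin(2*y)/4 + 9*cos(2*y)/8 + C

Use integration by parts with u = y**4 - y**3 + 2*y**2 + 3*y - 1, dv = cos(2*y) dy, so v = sin(2*y)/2.
Apply parts 4 times (tabular method): alternate signs, differentiate u down to 0, integrate dv up.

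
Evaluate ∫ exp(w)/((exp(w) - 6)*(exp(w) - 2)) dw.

Let u = e^w, du = e^w dw.
The integral becomes ∫ du/((u-2)(u-6)); decompose into partial fractions.

log(exp(w) - 6)/4 - log(exp(w) - 2)/4 + C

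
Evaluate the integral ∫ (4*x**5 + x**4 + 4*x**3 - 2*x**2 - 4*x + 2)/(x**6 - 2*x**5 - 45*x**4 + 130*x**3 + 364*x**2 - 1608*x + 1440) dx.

Factor the denominator: (x - 5)*(x - 3)*(x - 2)**2*(x + 4)*(x + 6).
Partial-fraction decomposition: 15359/(6336*(x + 6)) - 685/(756*(x + 4)) + 2227/(576*(x - 2)) + 9/(8*(x - 2)**2) - 1133/(126*(x - 3)) + 4519/(594*(x - 5)).
Integrate each term; A/(x−a) gives A·log|x−a|; A/(x−a)² gives −A/(x−a).

4519*log(x - 5)/594 - 1133*log(x - 3)/126 + 2227*log(x - 2)/576 - 685*log(x + 4)/756 + 15359*log(x + 6)/6336 - 9/(8*x - 16) + C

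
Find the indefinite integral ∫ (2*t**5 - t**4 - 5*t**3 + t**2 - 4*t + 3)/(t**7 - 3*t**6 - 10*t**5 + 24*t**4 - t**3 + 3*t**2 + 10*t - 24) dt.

Factor the denominator: (t - 4)*(t - 2)*(t - 1)*(t + 1)*(t + 3)*(t**2 + 1).
Partial-fraction decomposition: -(46*t - 3)/(850*(t**2 + 1)) - 51/(350*(t + 3)) - 1/(12*(t + 1)) - 1/(12*(t - 1)) - 7/(150*(t - 2)) + 295/(714*(t - 4)).
Integrate each term; A/(t−a) gives A·log|t−a|; the (Bt+D)/(t²+p²) term gives a log and an atan.

295*log(t - 4)/714 - 7*log(t - 2)/150 - 51*log(t + 3)/350 - log(t**2 - 1)/12 - 23*log(t**2 + 1)/850 + 3*atan(t)/850 + C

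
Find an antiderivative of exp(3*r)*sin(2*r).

Let I denote the integral. Integrate by parts with u = sin(2*r), dv = exp(3*r) dr, so v = exp(3*r)/3: I = exp(3*r)*sin(2*r)/3 − (2/3)·∫ exp(3*r)*cos(2*r) dr.
Apply parts again with u = cos(2*r), dv = exp(3*r) dr: ∫ exp(3*r)*cos(2*r) dr = exp(3*r)*cos(2*r)/3 + (2/3)·I. Substituting back brings back I: I = exp(3*r)*sin(2*r)/3 - 2*exp(3*r)*cos(2*r)/9 − (4/9)·I.
Solving for I: (1 + 4/9)·I equals the remaining terms, so I = (9/13)·(exp(3*r)*sin(2*r)/3 - 2*exp(3*r)*cos(2*r)/9).

3*exp(3*r)*sin(2*r)/13 - 2*exp(3*r)*cos(2*r)/13 + C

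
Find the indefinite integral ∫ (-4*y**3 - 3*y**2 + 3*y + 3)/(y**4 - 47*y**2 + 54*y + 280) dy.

-557*log(y - 5)/84 + 289*log(y - 4)/66 + 17*log(y + 2)/210 - 1207*log(y + 7)/660 + C

Factor the denominator: (y - 5)*(y - 4)*(y + 2)*(y + 7).
Partial-fraction decomposition: -1207/(660*(y + 7)) + 17/(210*(y + 2)) + 289/(66*(y - 4)) - 557/(84*(y - 5)).
Integrate each term: A/(y−a) contributes A·log|y−a|.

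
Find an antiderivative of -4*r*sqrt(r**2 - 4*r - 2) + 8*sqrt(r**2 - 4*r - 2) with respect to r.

Let u = r**2 - 4*r - 2, so du = (2*r - 4) dr.
Rewriting, the integral becomes -2·∫ √u du = -2·(2/3)u^(3/2).
Substituting back, u = r**2 - 4*r - 2.

-4*(r**2 - 4*r - 2)**(3/2)/3 + C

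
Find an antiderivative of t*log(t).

t**2*log(t)/2 - t**2/4 + C

Use integration by parts with u = log(t), dv = t dt.
Then du = 1/t dt and v = t**2/2.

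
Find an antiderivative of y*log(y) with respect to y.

y**2*log(y)/2 - y**2/4 + C

Use integration by parts with u = log(y), dv = y dy.
Then du = 1/y dy and v = y**2/2.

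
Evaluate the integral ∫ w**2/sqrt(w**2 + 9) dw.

Substitute w = 3·tan(θ), so dw = 3·sec(θ)^2 dθ and the radical becomes sqrt(w**2 + 9) = 3·sec(θ) by the Pythagorean identity.
Integrate the resulting trig expression in θ, then back-substitute tan(θ) = w/3, sec(θ) = sqrt(w**2 + 9)/3 (absorbing any constant into C).

w*sqrt(w**2 + 9)/2 - 9*log(w + sqrt(w**2 + 9))/2 + C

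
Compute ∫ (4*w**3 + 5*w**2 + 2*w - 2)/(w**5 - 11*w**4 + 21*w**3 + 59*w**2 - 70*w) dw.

log(w)/35 + 181*log(w - 7)/84 - 633*log(w - 5)/280 + log(w - 1)/8 - log(w + 2)/21 + C

Factor the denominator: w*(w - 7)*(w - 5)*(w - 1)*(w + 2).
Partial-fraction decomposition: -1/(21*(w + 2)) + 1/(8*(w - 1)) - 633/(280*(w - 5)) + 181/(84*(w - 7)) + 1/(35*w).
Integrate each term: A/(w−a) contributes A·log|w−a|.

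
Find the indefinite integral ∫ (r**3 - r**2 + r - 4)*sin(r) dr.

Use integration by parts with u = r**3 - r**2 + r - 4, dv = sin(r) dr, so v = -cos(r).
Apply parts 3 times (tabular method): alternate signs, differentiate u down to 0, integrate dv up.

-r**3*cos(r) + 3*r**2*sin(r) + r**2*cos(r) - 2*r*sin(r) + 5*r*cos(r) - 5*sin(r) + 2*cos(r) + C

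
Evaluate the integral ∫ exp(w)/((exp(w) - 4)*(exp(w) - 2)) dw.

Let u = e^w, du = e^w dw.
The integral becomes ∫ du/((u-4)(u-2)); decompose into partial fractions.

log(exp(w) - 4)/2 - log(exp(w) - 2)/2 + C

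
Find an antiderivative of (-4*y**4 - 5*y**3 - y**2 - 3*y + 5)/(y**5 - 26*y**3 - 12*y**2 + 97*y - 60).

Factor the denominator: (y - 5)*(y - 1)**2*(y + 3)*(y + 4).
Partial-fraction decomposition: -703/(225*(y + 4)) + 23/(16*(y + 3)) + 43/(100*(y - 1)) + 1/(10*(y - 1)**2) - 395/(144*(y - 5)).
Integrate each term; A/(y−a) gives A·log|y−a|; A/(y−a)² gives −A/(y−a).

-395*log(y - 5)/144 + 43*log(y - 1)/100 + 23*log(y + 3)/16 - 703*log(y + 4)/225 - 1/(10*y - 10) + C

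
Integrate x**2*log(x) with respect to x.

Use integration by parts with u = log(x), dv = x**2 dx.
Then du = 1/x dx and v = x**3/3.

x**3*log(x)/3 - x**3/9 + C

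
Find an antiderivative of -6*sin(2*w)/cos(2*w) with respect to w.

Let u = cos(2*w), so du = (-2*sin(2*w)) dw.
Rewriting, the integral becomes 3·∫ 1/u du = 3·log(u).
Substituting back, u = cos(2*w).

3*log(cos(2*w)) + C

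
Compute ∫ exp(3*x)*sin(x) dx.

Let I denote the integral. Integrate by parts with u = sin(x), dv = exp(3*x) dx, so v = exp(3*x)/3: I = exp(3*x)*sin(x)/3 − (1/3)·∫ exp(3*x)*cos(x) dx.
Apply parts again with u = cos(x), dv = exp(3*x) dx: ∫ exp(3*x)*cos(x) dx = exp(3*x)*cos(x)/3 + (1/3)·I. Substituting back brings back I: I = exp(3*x)*sin(x)/3 - exp(3*x)*cos(x)/9 − (1/9)·I.
Solving for I: (1 + 1/9)·I equals the remaining terms, so I = (9/10)·(exp(3*x)*sin(x)/3 - exp(3*x)*cos(x)/9).

3*exp(3*x)*sin(x)/10 - exp(3*x)*cos(x)/10 + C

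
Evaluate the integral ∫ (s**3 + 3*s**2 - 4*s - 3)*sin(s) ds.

-s**3*cos(s) + 3*s**2*sin(s) - 3*s**2*cos(s) + 6*s*sin(s) + 10*s*cos(s) - 10*sin(s) + 9*cos(s) + C

Use integration by parts with u = s**3 + 3*s**2 - 4*s - 3, dv = sin(s) ds, so v = -cos(s).
Apply parts 3 times (tabular method): alternate signs, differentiate u down to 0, integrate dv up.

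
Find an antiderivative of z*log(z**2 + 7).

Let u = z**2 + 7, so du = (2*z) dz.
The integral becomes (1/2)·∫ log(u) du; integrate by parts with u′=log(u), dv′=du.

z**2*log(z**2 + 7)/2 - z**2/2 + 7*log(z**2 + 7)/2 + C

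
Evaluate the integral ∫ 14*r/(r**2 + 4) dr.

7*log(r**2 + 4) + C

Let u = r**2 + 4, so du = (2*r) dr.
Rewriting, the integral becomes 7·∫ 1/u du = 7·log(u).
Substituting back, u = r**2 + 4.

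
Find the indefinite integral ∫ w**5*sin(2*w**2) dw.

Let u = w², du = 2w dw; rewrite as (1/2)∫ u^2·sin(2u) du.
Now integrate by parts 2 times.

-w**4*cos(2*w**2)/4 + w**2*sin(2*w**2)/4 + cos(2*w**2)/8 + C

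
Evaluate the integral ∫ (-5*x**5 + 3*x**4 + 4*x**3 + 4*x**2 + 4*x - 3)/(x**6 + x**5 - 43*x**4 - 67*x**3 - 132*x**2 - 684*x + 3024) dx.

-75239*log(x - 7)/41470 + 59*log(x - 2)/3120 + 5677*log(x + 4)/3300 - 4669*log(x + 6)/1040 - 8209*log(x**2 + 9)/37700 + 11441*atan(x/3)/56550 + C

Factor the denominator: (x - 7)*(x - 2)*(x + 4)*(x + 6)*(x**2 + 9).
Partial-fraction decomposition: -(8209*x - 11441)/(18850*(x**2 + 9)) - 4669/(1040*(x + 6)) + 5677/(3300*(x + 4)) + 59/(3120*(x - 2)) - 75239/(41470*(x - 7)).
Integrate each term; A/(x−a) gives A·log|x−a|; the (Bx+D)/(x²+p²) term gives a log and an atan.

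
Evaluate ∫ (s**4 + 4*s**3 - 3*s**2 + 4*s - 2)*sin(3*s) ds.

Use integration by parts with u = s**4 + 4*s**3 - 3*s**2 + 4*s - 2, dv = sin(3*s) ds, so v = -cos(3*s)/3.
Apply parts 4 times (tabular method): alternate signs, differentiate u down to 0, integrate dv up.

-s**4*cos(3*s)/3 + 4*s**3*sin(3*s)/9 - 4*s**3*cos(3*s)/3 + 4*s**2*sin(3*s)/3 + 13*s**2*cos(3*s)/9 - 26*s*sin(3*s)/27 - 4*s*cos(3*s)/9 + 4*sin(3*s)/27 + 28*cos(3*s)/81 + C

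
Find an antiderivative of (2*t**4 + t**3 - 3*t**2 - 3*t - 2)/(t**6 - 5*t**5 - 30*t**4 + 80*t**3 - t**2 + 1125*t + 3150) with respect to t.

4975*log(t - 7)/12528 - 1283*log(t - 5)/4760 + 16*log(t + 2)/2457 - 1063*log(t + 5)/12240 - 1211*log(t**2 + 9)/51272 + 3761*atan(t/3)/76908 + C

Factor the denominator: (t - 7)*(t - 5)*(t + 2)*(t + 5)*(t**2 + 9).
Partial-fraction decomposition: -(1211*t - 3761)/(25636*(t**2 + 9)) - 1063/(12240*(t + 5)) + 16/(2457*(t + 2)) - 1283/(4760*(t - 5)) + 4975/(12528*(t - 7)).
Integrate each term; A/(t−a) gives A·log|t−a|; the (Bt+D)/(t²+p²) term gives a log and an atan.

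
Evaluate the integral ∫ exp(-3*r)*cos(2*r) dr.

2*exp(-3*r)*sin(2*r)/13 - 3*exp(-3*r)*cos(2*r)/13 + C

Let I denote the integral. Integrate by parts with u = cos(2*r), dv = exp(-3*r) dr, so v = -exp(-3*r)/3: I = -exp(-3*r)*cos(2*r)/3 − (2/3)·∫ exp(-3*r)*sin(2*r) dr.
Apply parts again with u = sin(2*r), dv = exp(-3*r) dr: ∫ exp(-3*r)*sin(2*r) dr = -exp(-3*r)*sin(2*r)/3 + (2/3)·I. Substituting back brings back I: I = 2*exp(-3*r)*sin(2*r)/9 - exp(-3*r)*cos(2*r)/3 − (4/9)·I.
Solving for I: (1 + 4/9)·I equals the remaining terms, so I = (9/13)·(2*exp(-3*r)*sin(2*r)/9 - exp(-3*r)*cos(2*r)/3).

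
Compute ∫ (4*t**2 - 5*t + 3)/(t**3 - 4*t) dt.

-3*log(t)/4 + 9*log(t - 2)/8 + 29*log(t + 2)/8 + C

Factor the denominator: t*(t - 2)*(t + 2).
Partial-fraction decomposition: 29/(8*(t + 2)) + 9/(8*(t - 2)) - 3/(4*t).
Integrate each term: A/(t−a) contributes A·log|t−a|.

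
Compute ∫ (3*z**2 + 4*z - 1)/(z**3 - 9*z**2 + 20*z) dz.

Factor the denominator: z*(z - 5)*(z - 4).
Partial-fraction decomposition: -63/(4*(z - 4)) + 94/(5*(z - 5)) - 1/(20*z).
Integrate each term: A/(z−a) contributes A·log|z−a|.

-log(z)/20 + 94*log(z - 5)/5 - 63*log(z - 4)/4 + C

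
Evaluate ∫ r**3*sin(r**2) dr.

-r**2*cos(r**2)/2 + sin(r**2)/2 + C

Let u = r², du = 2r dr; rewrite as (1/2)∫ u^1·sin(1u) du.
Now integrate by parts 1 time.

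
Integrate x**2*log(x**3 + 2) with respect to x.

Let u = x**3 + 2, so du = (3*x**2) dx.
The integral becomes (1/3)·∫ log(u) du; integrate by parts with u′=log(u), dv′=du.

x**3*log(x**3 + 2)/3 - x**3/3 + 2*log(x**3 + 2)/3 + C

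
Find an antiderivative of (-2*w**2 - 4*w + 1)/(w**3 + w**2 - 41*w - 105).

-25*log(w - 7)/24 + log(w + 3)/4 - 29*log(w + 5)/24 + C

Factor the denominator: (w - 7)*(w + 3)*(w + 5).
Partial-fraction decomposition: -29/(24*(w + 5)) + 1/(4*(w + 3)) - 25/(24*(w - 7)).
Integrate each term: A/(w−a) contributes A·log|w−a|.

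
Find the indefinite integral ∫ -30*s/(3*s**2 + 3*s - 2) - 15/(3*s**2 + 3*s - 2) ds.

-5*log(3*s**2 + 3*s - 2) + C

Let u = 3*s**2 + 3*s - 2, so du = (6*s + 3) ds.
Rewriting, the integral becomes -5·∫ 1/u du = -5·log(u).
Substituting back, u = 3*s**2 + 3*s - 2.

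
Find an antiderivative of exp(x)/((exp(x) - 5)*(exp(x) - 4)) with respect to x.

Let u = e^x, du = e^x dx.
The integral becomes ∫ du/((u-4)(u-5)); decompose into partial fractions.

log(exp(x) - 5) - log(exp(x) - 4) + C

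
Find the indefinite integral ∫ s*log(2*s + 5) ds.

s**2*log(2*s + 5)/2 - s**2/4 + 5*s/4 - 25*log(2*s + 5)/8 + C

Use integration by parts with u = log(2*s + 5), dv = s ds.
Then du = 2/(2*s + 5) ds and v = s**2/2.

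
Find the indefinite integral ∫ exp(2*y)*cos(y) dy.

Let I denote the integral. Integrate by parts with u = cos(y), dv = exp(2*y) dy, so v = exp(2*y)/2: I = exp(2*y)*cos(y)/2 + (1/2)·∫ exp(2*y)*sin(y) dy.
Apply parts again with u = sin(y), dv = exp(2*y) dy: ∫ exp(2*y)*sin(y) dy = exp(2*y)*sin(y)/2 − (1/2)·I. Substituting back brings back I: I = exp(2*y)*sin(y)/4 + exp(2*y)*cos(y)/2 − (1/4)·I.
Solving for I: (1 + 1/4)·I equals the remaining terms, so I = (4/5)·(exp(2*y)*sin(y)/4 + exp(2*y)*cos(y)/2).

exp(2*y)*sin(y)/5 + 2*exp(2*y)*cos(y)/5 + C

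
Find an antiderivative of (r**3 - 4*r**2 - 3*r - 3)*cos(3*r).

Use integration by parts with u = r**3 - 4*r**2 - 3*r - 3, dv = cos(3*r) dr, so v = sin(3*r)/3.
Apply parts 3 times (tabular method): alternate signs, differentiate u down to 0, integrate dv up.

r**3*sin(3*r)/3 - 4*r**2*sin(3*r)/3 + r**2*cos(3*r)/3 - 11*r*sin(3*r)/9 - 8*r*cos(3*r)/9 - 19*sin(3*r)/27 - 11*cos(3*r)/27 + C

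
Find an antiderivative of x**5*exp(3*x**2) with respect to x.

(9*x**4 - 6*x**2 + 2)*exp(3*x**2)/54 + C

Let u = x², du = 2x dx; rewrite as (1/2)∫ u^2·exp(3u) du.
Now integrate by parts 2 times.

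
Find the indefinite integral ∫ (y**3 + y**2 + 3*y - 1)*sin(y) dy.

-y**3*cos(y) + 3*y**2*sin(y) - y**2*cos(y) + 2*y*sin(y) + 3*y*cos(y) - 3*sin(y) + 3*cos(y) + C

Use integration by parts with u = y**3 + y**2 + 3*y - 1, dv = sin(y) dy, so v = -cos(y).
Apply parts 3 times (tabular method): alternate signs, differentiate u down to 0, integrate dv up.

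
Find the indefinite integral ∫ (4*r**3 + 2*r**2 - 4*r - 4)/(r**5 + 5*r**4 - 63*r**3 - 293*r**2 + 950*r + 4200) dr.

454*log(r - 6)/715 - 263*log(r - 5)/540 - 106*log(r + 4)/135 + 217*log(r + 5)/110 - 625*log(r + 7)/468 + C

Factor the denominator: (r - 6)*(r - 5)*(r + 4)*(r + 5)*(r + 7).
Partial-fraction decomposition: -625/(468*(r + 7)) + 217/(110*(r + 5)) - 106/(135*(r + 4)) - 263/(540*(r - 5)) + 454/(715*(r - 6)).
Integrate each term: A/(r−a) contributes A·log|r−a|.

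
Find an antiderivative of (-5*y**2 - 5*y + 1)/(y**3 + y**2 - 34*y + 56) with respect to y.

Factor the denominator: (y - 4)*(y - 2)*(y + 7).
Partial-fraction decomposition: -19/(9*(y + 7)) + 29/(18*(y - 2)) - 9/(2*(y - 4)).
Integrate each term: A/(y−a) contributes A·log|y−a|.

-9*log(y - 4)/2 + 29*log(y - 2)/18 - 19*log(y + 7)/9 + C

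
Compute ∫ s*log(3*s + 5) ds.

s**2*log(3*s + 5)/2 - s**2/4 + 5*s/6 - 25*log(3*s + 5)/18 + C

Use integration by parts with u = log(3*s + 5), dv = s ds.
Then du = 3/(3*s + 5) ds and v = s**2/2.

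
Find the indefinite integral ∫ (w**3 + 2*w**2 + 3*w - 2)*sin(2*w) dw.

-w**3*cos(2*w)/2 + 3*w**2*sin(2*w)/4 - w**2*cos(2*w) + w*sin(2*w) - 3*w*cos(2*w)/4 + 3*sin(2*w)/8 + 3*cos(2*w)/2 + C

Use integration by parts with u = w**3 + 2*w**2 + 3*w - 2, dv = sin(2*w) dw, so v = -cos(2*w)/2.
Apply parts 3 times (tabular method): alternate signs, differentiate u down to 0, integrate dv up.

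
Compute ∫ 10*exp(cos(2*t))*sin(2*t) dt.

Let u = cos(2*t), so du = (-2*sin(2*t)) dt.
Rewriting, the integral becomes -5·∫ e^u du = -5·e^u.
Substituting back, u = cos(2*t).

-5*exp(cos(2*t)) + C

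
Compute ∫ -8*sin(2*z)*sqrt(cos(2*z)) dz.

8*cos(2*z)**(3/2)/3 + C

Let u = cos(2*z), so du = (-2*sin(2*z)) dz.
Rewriting, the integral becomes 4·∫ √u du = 4·(2/3)u^(3/2).
Substituting back, u = cos(2*z).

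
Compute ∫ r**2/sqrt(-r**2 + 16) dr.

Substitute r = 4·sin(θ), so dr = 4·cos(θ) dθ and the radical becomes sqrt(-r**2 + 16) = 4·cos(θ) by the Pythagorean identity.
Integrate the resulting trig expression in θ, then back-substitute θ = asin(r/4), sin(θ) = r/4, cos(θ) = sqrt(-r**2 + 16)/4 (absorbing any constant into C).

-r*sqrt(-r**2 + 16)/2 + 8*asin(r/4) + C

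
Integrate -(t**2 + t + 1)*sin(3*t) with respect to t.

t**2*cos(3*t)/3 - 2*t*sin(3*t)/9 + t*cos(3*t)/3 - sin(3*t)/9 + 7*cos(3*t)/27 + C

Use integration by parts with u = t**2 + t + 1, dv = -sin(3*t) dt, so v = cos(3*t)/3.
Apply parts 2 times (tabular method): alternate signs, differentiate u down to 0, integrate dv up.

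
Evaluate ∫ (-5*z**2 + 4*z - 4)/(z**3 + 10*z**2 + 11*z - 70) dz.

Factor the denominator: (z - 2)*(z + 5)*(z + 7).
Partial-fraction decomposition: -277/(18*(z + 7)) + 149/(14*(z + 5)) - 16/(63*(z - 2)).
Integrate each term: A/(z−a) contributes A·log|z−a|.

-16*log(z - 2)/63 + 149*log(z + 5)/14 - 277*log(z + 7)/18 + C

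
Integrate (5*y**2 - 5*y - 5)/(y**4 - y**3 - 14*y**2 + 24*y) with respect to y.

Factor the denominator: y*(y - 3)*(y - 2)*(y + 4).
Partial-fraction decomposition: -95/(168*(y + 4)) - 5/(12*(y - 2)) + 25/(21*(y - 3)) - 5/(24*y).
Integrate each term: A/(y−a) contributes A·log|y−a|.

-5*log(y)/24 + 25*log(y - 3)/21 - 5*log(y - 2)/12 - 95*log(y + 4)/168 + C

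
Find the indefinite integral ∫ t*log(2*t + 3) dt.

t**2*log(2*t + 3)/2 - t**2/4 + 3*t/4 - 9*log(2*t + 3)/8 + C

Use integration by parts with u = log(2*t + 3), dv = t dt.
Then du = 2/(2*t + 3) dt and v = t**2/2.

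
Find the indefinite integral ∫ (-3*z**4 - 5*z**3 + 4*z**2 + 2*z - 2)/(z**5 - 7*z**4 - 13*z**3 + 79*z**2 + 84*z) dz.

Factor the denominator: z*(z - 7)*(z - 4)*(z + 1)*(z + 3).
Partial-fraction decomposition: -4/(21*(z + 3)) - 1/(40*(z + 1)) + 509/(210*(z - 4)) - 871/(168*(z - 7)) - 1/(42*z).
Integrate each term: A/(z−a) contributes A·log|z−a|.

-log(z)/42 - 871*log(z - 7)/168 + 509*log(z - 4)/210 - log(z + 1)/40 - 4*log(z + 3)/21 + C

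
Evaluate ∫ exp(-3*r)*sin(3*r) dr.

-exp(-3*r)*sin(3*r)/6 - exp(-3*r)*cos(3*r)/6 + C

Let I denote the integral. Integrate by parts with u = sin(3*r), dv = exp(-3*r) dr, so v = -exp(-3*r)/3: I = -exp(-3*r)*sin(3*r)/3 + ∫ exp(-3*r)*cos(3*r) dr.
Apply parts again with u = cos(3*r), dv = exp(-3*r) dr: ∫ exp(-3*r)*cos(3*r) dr = -exp(-3*r)*cos(3*r)/3 − I. Substituting back brings back I: I = -exp(-3*r)*sin(3*r)/3 - exp(-3*r)*cos(3*r)/3 − I.
Solving for I: (1 + 1)·I equals the remaining terms, so I = (1/2)·(-exp(-3*r)*sin(3*r)/3 - exp(-3*r)*cos(3*r)/3).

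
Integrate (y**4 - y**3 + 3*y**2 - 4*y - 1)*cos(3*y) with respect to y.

Use integration by parts with u = y**4 - y**3 + 3*y**2 - 4*y - 1, dv = cos(3*y) dy, so v = sin(3*y)/3.
Apply parts 4 times (tabular method): alternate signs, differentiate u down to 0, integrate dv up.

y**4*sin(3*y)/3 - y**3*sin(3*y)/3 + 4*y**3*cos(3*y)/9 + 5*y**2*sin(3*y)/9 - y**2*cos(3*y)/3 - 10*y*sin(3*y)/9 + 10*y*cos(3*y)/27 - 37*sin(3*y)/81 - 10*cos(3*y)/27 + C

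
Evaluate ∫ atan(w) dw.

Use integration by parts with u = arctan(w), dv = dw.
Then du = 1/(w**2 + 1) dw.

w*atan(w) - log(w**2 + 1)/2 + C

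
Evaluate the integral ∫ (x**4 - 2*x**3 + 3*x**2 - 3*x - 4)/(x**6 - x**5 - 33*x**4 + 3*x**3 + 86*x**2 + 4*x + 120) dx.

475*log(x - 6)/6512 - log(x - 2)/280 + 23*log(x + 2)/240 - 961*log(x + 5)/6006 - 5*log(x**2 + 1)/1924 - 187*atan(x)/4810 + C

Factor the denominator: (x - 6)*(x - 2)*(x + 2)*(x + 5)*(x**2 + 1).
Partial-fraction decomposition: -(25*x + 187)/(4810*(x**2 + 1)) - 961/(6006*(x + 5)) + 23/(240*(x + 2)) - 1/(280*(x - 2)) + 475/(6512*(x - 6)).
Integrate each term; A/(x−a) gives A·log|x−a|; the (Bx+D)/(x²+p²) term gives a log and an atan.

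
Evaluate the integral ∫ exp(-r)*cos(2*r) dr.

2*exp(-r)*sin(2*r)/5 - exp(-r)*cos(2*r)/5 + C

Let I denote the integral. Integrate by parts with u = cos(2*r), dv = exp(-r) dr, so v = -exp(-r): I = -exp(-r)*cos(2*r) − 2·∫ exp(-r)*sin(2*r) dr.
Apply parts again with u = sin(2*r), dv = exp(-r) dr: ∫ exp(-r)*sin(2*r) dr = -exp(-r)*sin(2*r) + 2·I. Substituting back brings back I: I = 2*exp(-r)*sin(2*r) - exp(-r)*cos(2*r) − 4·I.
Solving for I: (1 + 4)·I equals the remaining terms, so I = (1/5)·(2*exp(-r)*sin(2*r) - exp(-r)*cos(2*r)).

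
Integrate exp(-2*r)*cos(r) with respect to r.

Let I denote the integral. Integrate by parts with u = cos(r), dv = exp(-2*r) dr, so v = -exp(-2*r)/2: I = -exp(-2*r)*cos(r)/2 − (1/2)·∫ exp(-2*r)*sin(r) dr.
Apply parts again with u = sin(r), dv = exp(-2*r) dr: ∫ exp(-2*r)*sin(r) dr = -exp(-2*r)*sin(r)/2 + (1/2)·I. Substituting back brings back I: I = exp(-2*r)*sin(r)/4 - exp(-2*r)*cos(r)/2 − (1/4)·I.
Solving for I: (1 + 1/4)·I equals the remaining terms, so I = (4/5)·(exp(-2*r)*sin(r)/4 - exp(-2*r)*cos(r)/2).

exp(-2*r)*sin(r)/5 - 2*exp(-2*r)*cos(r)/5 + C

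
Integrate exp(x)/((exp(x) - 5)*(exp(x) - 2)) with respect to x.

Let u = e^x, du = e^x dx.
The integral becomes ∫ du/((u-2)(u-5)); decompose into partial fractions.

log(exp(x) - 5)/3 - log(exp(x) - 2)/3 + C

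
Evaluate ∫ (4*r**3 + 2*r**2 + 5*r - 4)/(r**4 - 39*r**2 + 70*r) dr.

Factor the denominator: r*(r - 5)*(r - 2)*(r + 7).
Partial-fraction decomposition: 1313/(756*(r + 7)) - 23/(27*(r - 2)) + 571/(180*(r - 5)) - 2/(35*r).
Integrate each term: A/(r−a) contributes A·log|r−a|.

-2*log(r)/35 + 571*log(r - 5)/180 - 23*log(r - 2)/27 + 1313*log(r + 7)/756 + C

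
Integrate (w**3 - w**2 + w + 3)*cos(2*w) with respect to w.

Use integration by parts with u = w**3 - w**2 + w + 3, dv = cos(2*w) dw, so v = sin(2*w)/2.
Apply parts 3 times (tabular method): alternate signs, differentiate u down to 0, integrate dv up.

w**3*sin(2*w)/2 - w**2*sin(2*w)/2 + 3*w**2*cos(2*w)/4 - w*sin(2*w)/4 - w*cos(2*w)/2 + 7*sin(2*w)/4 - cos(2*w)/8 + C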